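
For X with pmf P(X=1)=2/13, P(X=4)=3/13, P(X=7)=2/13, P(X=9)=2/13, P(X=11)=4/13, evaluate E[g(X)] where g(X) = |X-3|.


E[|X-3|] = sum(g(x)*P(x))
= 2*2/13 + 1*3/13 + 4*2/13 + 6*2/13 + 8*4/13
= 59/13

59/13


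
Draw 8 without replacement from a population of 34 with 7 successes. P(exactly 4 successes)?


P(X=4) = C(7,4)*C(27,4) / C(34,8)
= 35*17550 / 18156204
= 614250/18156204 = 11375/336226

11375/336226


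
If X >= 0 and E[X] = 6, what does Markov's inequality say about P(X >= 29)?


Markov: P(X >= a) <= E[X]/a
P(X >= 29) <= 6/29

6/29


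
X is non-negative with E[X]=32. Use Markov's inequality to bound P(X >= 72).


Markov: P(X >= a) <= E[X]/a
P(X >= 72) <= 32/72 = 4/9

4/9


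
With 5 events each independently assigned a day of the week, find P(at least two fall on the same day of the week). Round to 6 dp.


P(all different) = prod((7-i)/7 for i=0..4) = 0.149938
P(at least one match) = 1 - 0.149938 = 0.850062

0.850062


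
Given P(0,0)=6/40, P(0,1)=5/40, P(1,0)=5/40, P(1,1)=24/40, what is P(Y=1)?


P(Y=1) = P(0,1)+P(1,1) = 5/40 + 24/40 = 29/40

29/40


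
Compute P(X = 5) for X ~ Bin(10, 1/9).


P(X=5) = C(10,5) * p^5 * (1-p)^5
= 252 * 1/59049 * 32768/59049
= 917504/387420489

917504/387420489


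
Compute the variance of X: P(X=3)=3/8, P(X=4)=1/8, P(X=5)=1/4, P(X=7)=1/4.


E[X] = 37/8, E[X^2] = 191/8
Var(X) = E[X^2] - (E[X])^2 = 191/8 - (37/8)^2 = 159/64

159/64


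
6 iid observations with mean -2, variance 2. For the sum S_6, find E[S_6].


E[S_n] = n*E[X_1] = 6*-2 = -12

-12


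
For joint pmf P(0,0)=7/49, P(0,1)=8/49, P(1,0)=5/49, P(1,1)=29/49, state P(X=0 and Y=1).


Read from table: P(X=0, Y=1) = 8/49

8/49


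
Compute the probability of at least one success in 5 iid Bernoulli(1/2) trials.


P(at least one) = 1 - P(none)
P(none) = (1 - 1/2)^5 = (1/2)^5 = 1/32
P(at least one) = 1 - 1/32 = 31/32

31/32


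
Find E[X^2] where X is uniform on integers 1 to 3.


E[X^2] = (1/3) * sum(x^2 for x=1..3)
= 14/3

14/3


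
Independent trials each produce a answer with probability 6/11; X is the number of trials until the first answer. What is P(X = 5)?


P(X=5) = (1-p)^4 * p = (5/11)^4 * 6/11
= 625/14641 * 6/11 = 3750/161051

3750/161051


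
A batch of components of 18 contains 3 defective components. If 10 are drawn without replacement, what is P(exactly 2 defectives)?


P(X=2) = C(3,2)*C(15,8) / C(18,10)
= 3*6435 / 43758
= 19305/43758 = 15/34

15/34


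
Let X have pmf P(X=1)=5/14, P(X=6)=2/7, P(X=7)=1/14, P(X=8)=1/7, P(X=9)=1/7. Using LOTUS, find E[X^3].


E[X^3] = sum(g(x)*P(x))
= 1*5/14 + 216*2/7 + 343*1/14 + 512*1/7 + 729*1/7
= 1847/7

1847/7


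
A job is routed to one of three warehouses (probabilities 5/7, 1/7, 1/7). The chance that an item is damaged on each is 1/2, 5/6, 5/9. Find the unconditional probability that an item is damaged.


P(A) = P(A|B1)P(B1) + P(A|B2)P(B2) + P(A|B3)P(B3)
= 1/2*5/7 + 5/6*1/7 + 5/9*1/7
= 5/14 + 5/42 + 5/63 = 5/9

5/9


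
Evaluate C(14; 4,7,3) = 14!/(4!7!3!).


14! = 87178291200
Denominator: 4!=24 * 7!=5040 * 3!=6
Coefficient = 87178291200 / 725760 = 120120

120120


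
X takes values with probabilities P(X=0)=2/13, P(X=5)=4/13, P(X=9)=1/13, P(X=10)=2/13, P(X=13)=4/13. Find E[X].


E[X] = sum(x * P(x))
= 0*2/13 + 5*4/13 + 9*1/13 + 10*2/13 + 13*4/13
= 101/13

101/13


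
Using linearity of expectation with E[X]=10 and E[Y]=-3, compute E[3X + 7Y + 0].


E[3X + 7Y + 0] = 3*E[X] + 7*E[Y] + 0
= (3)*(10) + (7)*(-3) + (0)
= 30 - 21 + 0 = 9

9


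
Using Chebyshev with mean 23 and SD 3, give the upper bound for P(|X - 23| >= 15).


k = 15/3 = 5
Chebyshev: P(|X-mu| >= k*sigma) <= 1/k^2 = 1/5^2 = 1/25

1/25


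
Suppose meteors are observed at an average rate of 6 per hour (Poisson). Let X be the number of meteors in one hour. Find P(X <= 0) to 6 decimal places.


P(X<=0) = e^(-6)*6^0/0!
≈ 0.0024787522
≈ 0.002479

0.002479


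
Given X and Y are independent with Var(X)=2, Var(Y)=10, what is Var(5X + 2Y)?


Independence => Cov(X,Y)=0
Var(5X + 2Y) = 5^2*Var(X) + 2^2*Var(Y)
= 25*2 + 4*10 = 90

90


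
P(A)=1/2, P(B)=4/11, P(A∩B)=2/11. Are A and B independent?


P(A)*P(B) = 1/2*4/11 = 2/11
P(A∩B) = 2/11, which equals P(A)P(B), so independent

Yes, A and B are independent


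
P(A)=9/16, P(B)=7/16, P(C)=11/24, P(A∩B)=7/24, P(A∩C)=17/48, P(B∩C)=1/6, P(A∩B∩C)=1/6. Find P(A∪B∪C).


P(A∪B∪C) = P(A)+P(B)+P(C) - P(AB)-P(AC)-P(BC) + P(ABC)
= 9/16+7/16+11/24 - 7/24-17/48-1/6 + 1/6
= 13/16

13/16


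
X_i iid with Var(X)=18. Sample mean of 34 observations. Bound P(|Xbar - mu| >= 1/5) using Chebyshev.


Var(Xbar) = Var(X)/n = 18/34
Chebyshev: P(|Xbar-mu| >= 1/5) <= Var(Xbar)/(1/5)^2 = (9/17)/(1/25) = 225/17
Bound exceeds 1, so trivial bound: 1

1


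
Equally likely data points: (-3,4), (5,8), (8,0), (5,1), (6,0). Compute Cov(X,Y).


E[X]=21/5, E[Y]=13/5, E[XY]=33/5
Cov(X,Y) = E[XY] - E[X]E[Y] = 33/5 - 21/5*13/5 = -108/25

-108/25


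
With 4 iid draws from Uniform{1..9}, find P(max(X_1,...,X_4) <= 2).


P(max <= 2) = P(all X_i <= 2) = (P(X_1 <= 2))^4
= (2/9)^4 = 16/6561

16/6561


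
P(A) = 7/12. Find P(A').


P(A') = 1 - P(A) = 1 - 7/12 = 5/12

5/12


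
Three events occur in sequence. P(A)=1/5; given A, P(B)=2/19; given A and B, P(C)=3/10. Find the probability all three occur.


P(A∩B∩C) = P(A) * P(B|A) * P(C|A∩B)
= 1/5 * 2/19 * 3/10
= 2/95 * 3/10 = 3/475

3/475


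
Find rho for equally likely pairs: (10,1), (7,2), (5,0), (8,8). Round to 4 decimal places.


Cov(X,Y) = 1.3750, Var(X) = 3.2500, Var(Y) = 9.6875
rho = Cov/(sqrt(VarX)*sqrt(VarY)) = 0.2451

0.2451


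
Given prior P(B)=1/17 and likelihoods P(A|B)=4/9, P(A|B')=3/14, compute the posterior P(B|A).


P(A) = P(A|B)P(B) + P(A|B')P(B') = 4/9*1/17 + 3/14*16/17 = 244/1071
P(B|A) = P(A|B)P(B)/P(A) = (4/153)/(244/1071) = 7/61

7/61


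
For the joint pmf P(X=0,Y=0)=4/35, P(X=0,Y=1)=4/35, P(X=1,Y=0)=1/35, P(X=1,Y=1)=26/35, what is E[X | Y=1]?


P(Y=1) = 30/35
E[X|Y=1] = (0*4 + 1*26)/30 = 26/30 = 13/15

13/15


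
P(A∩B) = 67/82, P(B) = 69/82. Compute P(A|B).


P(A|B) = P(A∩B)/P(B) = (67/82)/(69/82) = 67/69

67/69


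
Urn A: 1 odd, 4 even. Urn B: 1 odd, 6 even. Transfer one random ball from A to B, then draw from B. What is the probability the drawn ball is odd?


P(transfer odd) = 1/5; P(transfer even) = 4/5
If odd transferred: Urn II has 2 odd of 8, so P(odd|odd moved) = 1/4
If even transferred: Urn II has 1 odd of 8, so P(odd|even moved) = 1/8
By total probability: P(odd) = 1/5*1/4 + 4/5*1/8 = 3/20

3/20


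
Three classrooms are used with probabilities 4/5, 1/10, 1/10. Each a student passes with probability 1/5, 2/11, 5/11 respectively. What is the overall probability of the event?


P(A) = P(A|B1)P(B1) + P(A|B2)P(B2) + P(A|B3)P(B3)
= 1/5*4/5 + 2/11*1/10 + 5/11*1/10
= 4/25 + 1/55 + 1/22 = 123/550

123/550


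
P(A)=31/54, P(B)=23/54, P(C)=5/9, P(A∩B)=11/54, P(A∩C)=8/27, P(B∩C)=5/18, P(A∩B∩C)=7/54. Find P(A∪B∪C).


P(A∪B∪C) = P(A)+P(B)+P(C) - P(AB)-P(AC)-P(BC) + P(ABC)
= 31/54+23/54+5/9 - 11/54-8/27-5/18 + 7/54
= 49/54

49/54


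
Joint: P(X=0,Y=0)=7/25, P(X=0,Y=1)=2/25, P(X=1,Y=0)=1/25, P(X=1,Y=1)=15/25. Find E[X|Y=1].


P(Y=1) = 17/25
E[X|Y=1] = (0*2 + 1*15)/17 = 15/17

15/17


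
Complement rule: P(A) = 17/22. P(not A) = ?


P(A') = 1 - P(A) = 1 - 17/22 = 5/22

5/22


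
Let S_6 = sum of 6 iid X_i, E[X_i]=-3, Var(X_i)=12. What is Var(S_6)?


By independence, Var(S_n) = n*Var(X_1) = 6*12 = 72

72


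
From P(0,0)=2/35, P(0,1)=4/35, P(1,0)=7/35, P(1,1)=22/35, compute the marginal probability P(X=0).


P(X=0) = P(0,0)+P(0,1) = 2/35 + 4/35 = 6/35

6/35


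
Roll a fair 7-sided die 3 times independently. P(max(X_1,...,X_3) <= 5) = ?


P(max <= 5) = P(all X_i <= 5) = (P(X_1 <= 5))^3
= (5/7)^3 = 125/343

125/343


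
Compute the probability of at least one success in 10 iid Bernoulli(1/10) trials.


P(at least one) = 1 - P(none)
P(none) = (1 - 1/10)^10 = (9/10)^10 = 3486784401/10000000000
P(at least one) = 1 - 3486784401/10000000000 = 6513215599/10000000000

6513215599/10000000000


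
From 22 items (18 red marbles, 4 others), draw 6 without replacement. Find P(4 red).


P(X=4) = C(18,4)*C(4,2) / C(22,6)
= 3060*6 / 74613
= 18360/74613 = 360/1463

360/1463


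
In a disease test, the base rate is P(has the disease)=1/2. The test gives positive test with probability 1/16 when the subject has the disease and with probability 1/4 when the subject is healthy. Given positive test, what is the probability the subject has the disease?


P(A) = P(A|B)P(B) + P(A|B')P(B') = 1/16*1/2 + 1/4*1/2 = 5/32
P(B|A) = P(A|B)P(B)/P(A) = (1/32)/(5/32) = 1/5

1/5


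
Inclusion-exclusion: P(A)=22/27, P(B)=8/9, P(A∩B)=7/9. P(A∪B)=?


P(A∪B) = P(A) + P(B) - P(A∩B)
= 22/27 + 8/9 - 7/9 = 25/27

25/27


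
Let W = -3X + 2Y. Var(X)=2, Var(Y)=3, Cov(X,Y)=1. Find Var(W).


Var(-3X + 2Y) = (-3)^2*Var(X) + 2^2*Var(Y) + 2*(-3)*2*Cov(X,Y)
= 9*2 + 4*3 - 12*1
= 18 + 12 - 12 = 18

18


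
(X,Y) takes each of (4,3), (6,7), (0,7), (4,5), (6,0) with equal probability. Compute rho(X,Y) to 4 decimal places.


Cov(X,Y) = -2.8000, Var(X) = 4.8000, Var(Y) = 7.0400
rho = Cov/(sqrt(VarX)*sqrt(VarY)) = -0.4817

-0.4817


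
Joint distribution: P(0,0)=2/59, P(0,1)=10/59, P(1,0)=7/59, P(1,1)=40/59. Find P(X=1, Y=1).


Read from table: P(X=1, Y=1) = 40/59

40/59


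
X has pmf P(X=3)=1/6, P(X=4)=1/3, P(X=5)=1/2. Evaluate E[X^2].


E[X^2] = sum(x^2 * P(x))
= 9*1/6 + 16*1/3 + 25*1/2
= 58/3

58/3


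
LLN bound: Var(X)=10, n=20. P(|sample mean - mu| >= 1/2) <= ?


Var(Xbar) = Var(X)/n = 10/20
Chebyshev: P(|Xbar-mu| >= 1/2) <= Var(Xbar)/(1/2)^2 = (1/2)/(1/4) = 2
Bound exceeds 1, so trivial bound: 1

1


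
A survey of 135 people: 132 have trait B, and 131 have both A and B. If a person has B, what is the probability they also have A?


P(A|B) = P(A∩B)/P(B) = (131/135)/(132/135) = 131/132

131/132


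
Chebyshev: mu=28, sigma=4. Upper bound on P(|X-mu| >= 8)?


k = 8/4 = 2
Chebyshev: P(|X-mu| >= k*sigma) <= 1/k^2 = 1/2^2 = 1/4

1/4


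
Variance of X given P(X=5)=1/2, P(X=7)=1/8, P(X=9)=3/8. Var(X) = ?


E[X] = 27/4, E[X^2] = 49
Var(X) = E[X^2] - (E[X])^2 = 49 - (27/4)^2 = 55/16

55/16


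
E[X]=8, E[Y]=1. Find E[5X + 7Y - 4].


E[5X + 7Y - 4] = 5*E[X] + 7*E[Y] - 4
= (5)*(8) + (7)*(1) + (-4)
= 40 + 7 - 4 = 43

43


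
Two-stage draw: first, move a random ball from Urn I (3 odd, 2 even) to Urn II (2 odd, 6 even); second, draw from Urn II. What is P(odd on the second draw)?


P(transfer odd) = 3/5; P(transfer even) = 2/5
If odd transferred: Urn II has 3 odd of 9, so P(odd|odd moved) = 1/3
If even transferred: Urn II has 2 odd of 9, so P(odd|even moved) = 2/9
By total probability: P(odd) = 3/5*1/3 + 2/5*2/9 = 13/45

13/45


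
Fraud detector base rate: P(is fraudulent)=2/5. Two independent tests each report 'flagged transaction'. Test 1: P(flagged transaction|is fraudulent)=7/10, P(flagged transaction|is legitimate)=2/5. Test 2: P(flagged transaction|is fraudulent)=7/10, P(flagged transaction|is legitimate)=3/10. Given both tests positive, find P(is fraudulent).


After test 1: P(+) = 7/10*2/5 + 2/5*3/5 = 13/25
P(B|+) = (7/25)/(13/25) = 7/13
After test 2 (use post1 as new prior): P(+) = 7/10*7/13 + 3/10*6/13 = 67/130
P(B|+,+) = (49/130)/(67/130) = 49/67

49/67


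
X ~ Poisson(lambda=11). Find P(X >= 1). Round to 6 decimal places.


P(X>=1) = 1 - P(X<=0) = 1 - (e^(-11)*11^0/0!)
≈ 1 - 0.0000167017 = 0.9999832983
≈ 0.999983

0.999983


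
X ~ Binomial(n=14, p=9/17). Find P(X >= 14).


P(X>=14) = P(X=14)
= 22876792454961/168377826559400929
= 22876792454961/168377826559400929

22876792454961/168377826559400929


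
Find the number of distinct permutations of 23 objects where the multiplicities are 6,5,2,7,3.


23! = 25852016738884976640000
Denominator: 6!=720 * 5!=120 * 2!=2 * 7!=5040 * 3!=6
Coefficient = 25852016738884976640000 / 5225472000 = 4947307485120

4947307485120


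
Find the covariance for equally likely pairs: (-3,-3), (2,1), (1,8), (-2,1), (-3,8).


E[X]=-1, E[Y]=3, E[XY]=-7/5
Cov(X,Y) = E[XY] - E[X]E[Y] = -7/5 + 1*3 = 8/5

8/5


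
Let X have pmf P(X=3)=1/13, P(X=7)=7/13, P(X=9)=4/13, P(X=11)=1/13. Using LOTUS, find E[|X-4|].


E[|X-4|] = sum(g(x)*P(x))
= 1*1/13 + 3*7/13 + 5*4/13 + 7*1/13
= 49/13

49/13


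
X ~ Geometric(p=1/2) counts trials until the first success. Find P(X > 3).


P(X > 3) = P(first 3 trials all fail) = (1-p)^3 = (1/2)^3 = 1/8

1/8


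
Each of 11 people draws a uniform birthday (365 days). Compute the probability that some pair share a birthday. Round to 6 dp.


P(all different) = prod((365-i)/365 for i=0..10) = 0.858859
P(at least one match) = 1 - 0.858859 = 0.141141

0.141141


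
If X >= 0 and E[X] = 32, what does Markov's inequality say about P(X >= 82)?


Markov: P(X >= a) <= E[X]/a
P(X >= 82) <= 32/82 = 16/41

16/41


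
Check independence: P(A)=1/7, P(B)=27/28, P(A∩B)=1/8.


P(A)*P(B) = 1/7*27/28 = 27/196
P(A∩B) = 1/8 != 27/196, so not independent

No, A and B are not independent


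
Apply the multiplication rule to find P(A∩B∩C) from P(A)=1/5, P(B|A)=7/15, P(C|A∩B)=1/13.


P(A∩B∩C) = P(A) * P(B|A) * P(C|A∩B)
= 1/5 * 7/15 * 1/13
= 7/75 * 1/13 = 7/975

7/975


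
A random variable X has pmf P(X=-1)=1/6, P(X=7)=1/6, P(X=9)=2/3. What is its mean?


E[X] = sum(x * P(x))
= -1*1/6 + 7*1/6 + 9*2/3
= 7

7


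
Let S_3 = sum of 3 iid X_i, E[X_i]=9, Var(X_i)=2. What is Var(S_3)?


By independence, Var(S_n) = n*Var(X_1) = 3*2 = 6

6


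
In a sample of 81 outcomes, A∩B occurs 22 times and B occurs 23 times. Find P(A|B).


P(A|B) = P(A∩B)/P(B) = (22/81)/(23/81) = 22/23

22/23


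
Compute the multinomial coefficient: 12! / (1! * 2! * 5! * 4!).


12! = 479001600
Denominator: 1!=1 * 2!=2 * 5!=120 * 4!=24
Coefficient = 479001600 / 5760 = 83160

83160


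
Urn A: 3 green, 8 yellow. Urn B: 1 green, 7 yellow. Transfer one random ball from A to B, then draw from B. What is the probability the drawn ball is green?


P(transfer green) = 3/11; P(transfer yellow) = 8/11
If green transferred: Urn II has 2 green of 9, so P(green|green moved) = 2/9
If yellow transferred: Urn II has 1 green of 9, so P(green|yellow moved) = 1/9
By total probability: P(green) = 3/11*2/9 + 8/11*1/9 = 14/99

14/99


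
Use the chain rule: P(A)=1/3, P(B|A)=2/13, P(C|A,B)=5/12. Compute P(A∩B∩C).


P(A∩B∩C) = P(A) * P(B|A) * P(C|A∩B)
= 1/3 * 2/13 * 5/12
= 2/39 * 5/12 = 5/234

5/234


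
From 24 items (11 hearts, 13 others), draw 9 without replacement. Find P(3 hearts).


P(X=3) = C(11,3)*C(13,6) / C(24,9)
= 165*1716 / 1307504
= 283140/1307504 = 6435/29716

6435/29716


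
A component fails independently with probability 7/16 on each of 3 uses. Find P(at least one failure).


P(at least one) = 1 - P(none)
P(none) = (1 - 7/16)^3 = (9/16)^3 = 729/4096
P(at least one) = 1 - 729/4096 = 3367/4096

3367/4096


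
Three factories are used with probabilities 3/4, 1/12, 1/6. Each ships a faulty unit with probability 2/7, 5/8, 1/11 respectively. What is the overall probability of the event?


P(A) = P(A|B1)P(B1) + P(A|B2)P(B2) + P(A|B3)P(B3)
= 2/7*3/4 + 5/8*1/12 + 1/11*1/6
= 3/14 + 5/96 + 1/66 = 2081/7392

2081/7392


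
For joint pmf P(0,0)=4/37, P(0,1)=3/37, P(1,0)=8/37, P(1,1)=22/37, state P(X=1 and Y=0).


Read from table: P(X=1, Y=0) = 8/37

8/37


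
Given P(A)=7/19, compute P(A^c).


P(A') = 1 - P(A) = 1 - 7/19 = 12/19

12/19


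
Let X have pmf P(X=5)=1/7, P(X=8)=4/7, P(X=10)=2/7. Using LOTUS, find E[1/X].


E[1/X] = sum(g(x)*P(x))
= 1/5*1/7 + 1/8*4/7 + 1/10*2/7
= 9/70

9/70


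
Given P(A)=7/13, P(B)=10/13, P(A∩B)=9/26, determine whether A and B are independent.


P(A)*P(B) = 7/13*10/13 = 70/169
P(A∩B) = 9/26 != 70/169, so not independent

No, A and B are not independent


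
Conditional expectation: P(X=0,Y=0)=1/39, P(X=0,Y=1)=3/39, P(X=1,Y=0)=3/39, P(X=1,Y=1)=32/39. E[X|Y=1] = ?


P(Y=1) = 35/39
E[X|Y=1] = (0*3 + 1*32)/35 = 32/35

32/35


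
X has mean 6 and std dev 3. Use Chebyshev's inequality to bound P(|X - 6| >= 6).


k = 6/3 = 2
Chebyshev: P(|X-mu| >= k*sigma) <= 1/k^2 = 1/2^2 = 1/4

1/4


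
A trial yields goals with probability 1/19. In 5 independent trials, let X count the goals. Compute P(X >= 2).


P(X>=2) = P(X=2) + P(X=3) + P(X=4) + P(X=5)
= 58320/2476099 + 3240/2476099 + 90/2476099 + 1/2476099
= 61651/2476099

61651/2476099


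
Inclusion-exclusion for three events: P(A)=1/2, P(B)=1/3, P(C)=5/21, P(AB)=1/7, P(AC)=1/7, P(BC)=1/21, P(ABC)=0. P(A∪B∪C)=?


P(A∪B∪C) = P(A)+P(B)+P(C) - P(AB)-P(AC)-P(BC) + P(ABC)
= 1/2+1/3+5/21 - 1/7-1/7-1/21 + 0
= 31/42

31/42


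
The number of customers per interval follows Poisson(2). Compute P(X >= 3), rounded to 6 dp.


P(X>=3) = 1 - P(X<=2) = 1 - (e^(-2)*2^0/0! + e^(-2)*2^1/1! + e^(-2)*2^2/2!)
≈ 1 - (0.1353352832 + 0.2706705665 + 0.2706705665)
= 1 - 0.6766764162 = 0.3233235838
≈ 0.323324

0.323324


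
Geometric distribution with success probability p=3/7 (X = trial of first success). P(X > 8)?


P(X > 8) = P(first 8 trials all fail) = (1-p)^8 = (4/7)^8 = 65536/5764801

65536/5764801


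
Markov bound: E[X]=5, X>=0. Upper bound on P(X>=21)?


Markov: P(X >= a) <= E[X]/a
P(X >= 21) <= 5/21

5/21


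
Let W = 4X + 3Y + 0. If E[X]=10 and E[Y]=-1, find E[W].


E[4X + 3Y + 0] = 4*E[X] + 3*E[Y] + 0
= (4)*(10) + (3)*(-1) + (0)
= 40 - 3 + 0 = 37

37


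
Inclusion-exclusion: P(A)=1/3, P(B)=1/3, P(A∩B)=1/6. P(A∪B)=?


P(A∪B) = P(A) + P(B) - P(A∩B)
= 1/3 + 1/3 - 1/6 = 1/2

1/2


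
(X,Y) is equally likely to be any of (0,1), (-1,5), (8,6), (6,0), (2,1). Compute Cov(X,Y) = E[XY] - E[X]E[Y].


E[X]=3, E[Y]=13/5, E[XY]=9
Cov(X,Y) = E[XY] - E[X]E[Y] = 9 - 3*13/5 = 6/5

6/5


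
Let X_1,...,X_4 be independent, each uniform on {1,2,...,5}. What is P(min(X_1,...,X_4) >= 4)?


P(min >= 4) = P(all X_i >= 4) = (P(X_1 >= 4))^4
= (2/5)^4 = 16/625

16/625


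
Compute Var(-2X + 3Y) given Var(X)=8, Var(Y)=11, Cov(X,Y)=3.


Var(-2X + 3Y) = (-2)^2*Var(X) + 3^2*Var(Y) + 2*(-2)*3*Cov(X,Y)
= 4*8 + 9*11 - 12*3
= 32 + 99 - 36 = 95

95


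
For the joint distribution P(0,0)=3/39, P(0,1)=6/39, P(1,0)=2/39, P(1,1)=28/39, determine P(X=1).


P(X=1) = P(1,0)+P(1,1) = 2/39 + 28/39 = 30/39 = 10/13

10/13


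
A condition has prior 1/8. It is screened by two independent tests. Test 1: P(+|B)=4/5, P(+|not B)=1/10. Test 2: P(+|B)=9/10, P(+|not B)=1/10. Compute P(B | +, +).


After test 1: P(+) = 4/5*1/8 + 1/10*7/8 = 3/16
P(B|+) = (1/10)/(3/16) = 8/15
After test 2 (use post1 as new prior): P(+) = 9/10*8/15 + 1/10*7/15 = 79/150
P(B|+,+) = (12/25)/(79/150) = 72/79

72/79


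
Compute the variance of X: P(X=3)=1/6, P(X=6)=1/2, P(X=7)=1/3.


E[X] = 35/6, E[X^2] = 215/6
Var(X) = E[X^2] - (E[X])^2 = 215/6 - (35/6)^2 = 65/36

65/36


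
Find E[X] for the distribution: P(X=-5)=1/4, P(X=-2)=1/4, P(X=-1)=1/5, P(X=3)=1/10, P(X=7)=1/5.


E[X] = sum(x * P(x))
= -5*1/4 - 2*1/4 - 1*1/5 + 3*1/10 + 7*1/5
= -1/4

-1/4


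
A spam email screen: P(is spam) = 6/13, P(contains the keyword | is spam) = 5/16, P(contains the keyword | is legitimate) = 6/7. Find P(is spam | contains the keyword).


P(A) = P(A|B)P(B) + P(A|B')P(B') = 5/16*6/13 + 6/7*7/13 = 63/104
P(B|A) = P(A|B)P(B)/P(A) = (15/104)/(63/104) = 5/21

5/21


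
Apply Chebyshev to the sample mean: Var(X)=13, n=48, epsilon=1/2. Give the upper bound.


Var(Xbar) = Var(X)/n = 13/48
Chebyshev: P(|Xbar-mu| >= 1/2) <= Var(Xbar)/(1/2)^2 = (13/48)/(1/4) = 13/12
Bound exceeds 1, so trivial bound: 1

1


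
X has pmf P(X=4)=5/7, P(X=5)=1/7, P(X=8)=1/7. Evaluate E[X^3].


E[X^3] = sum(x^3 * P(x))
= 64*5/7 + 125*1/7 + 512*1/7
= 957/7

957/7


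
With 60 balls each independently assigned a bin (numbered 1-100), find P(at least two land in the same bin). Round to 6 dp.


P(all different) = prod((100-i)/100 for i=0..59) = 0.000000
P(at least one match) = 1 - 0.000000 = 1.000000

1.000000


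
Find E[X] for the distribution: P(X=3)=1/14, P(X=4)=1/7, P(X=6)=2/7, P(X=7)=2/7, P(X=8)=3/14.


E[X] = sum(x * P(x))
= 3*1/14 + 4*1/7 + 6*2/7 + 7*2/7 + 8*3/14
= 87/14

87/14


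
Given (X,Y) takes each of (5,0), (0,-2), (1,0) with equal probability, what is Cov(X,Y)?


E[X]=2, E[Y]=-2/3, E[XY]=0
Cov(X,Y) = E[XY] - E[X]E[Y] = 0 - 2*-2/3 = 4/3

4/3


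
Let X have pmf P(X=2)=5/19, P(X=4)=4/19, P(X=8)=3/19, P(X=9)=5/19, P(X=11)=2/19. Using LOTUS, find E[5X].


E[5X] = sum(g(x)*P(x))
= 10*5/19 + 20*4/19 + 40*3/19 + 45*5/19 + 55*2/19
= 585/19

585/19


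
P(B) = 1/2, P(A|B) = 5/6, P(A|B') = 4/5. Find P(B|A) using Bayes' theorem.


P(A) = P(A|B)P(B) + P(A|B')P(B') = 5/6*1/2 + 4/5*1/2 = 49/60
P(B|A) = P(A|B)P(B)/P(A) = (5/12)/(49/60) = 25/49

25/49


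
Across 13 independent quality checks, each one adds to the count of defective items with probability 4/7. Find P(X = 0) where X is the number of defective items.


P(X=0) = C(13,0) * p^0 * (1-p)^13
= 1 * 1 * 1594323/96889010407
= 1594323/96889010407

1594323/96889010407


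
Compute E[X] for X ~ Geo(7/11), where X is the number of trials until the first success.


For geometric (trials until first success), E[X] = 1/p = 1/(7/11) = 11/7

11/7


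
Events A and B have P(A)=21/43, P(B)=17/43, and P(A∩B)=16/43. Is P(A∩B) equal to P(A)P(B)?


P(A)*P(B) = 21/43*17/43 = 357/1849
P(A∩B) = 16/43 != 357/1849, so not independent

No, A and B are not independent


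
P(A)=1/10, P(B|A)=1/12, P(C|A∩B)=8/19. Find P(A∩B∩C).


P(A∩B∩C) = P(A) * P(B|A) * P(C|A∩B)
= 1/10 * 1/12 * 8/19
= 1/120 * 8/19 = 1/285

1/285


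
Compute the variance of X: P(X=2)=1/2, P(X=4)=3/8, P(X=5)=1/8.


E[X] = 25/8, E[X^2] = 89/8
Var(X) = E[X^2] - (E[X])^2 = 89/8 - (25/8)^2 = 87/64

87/64


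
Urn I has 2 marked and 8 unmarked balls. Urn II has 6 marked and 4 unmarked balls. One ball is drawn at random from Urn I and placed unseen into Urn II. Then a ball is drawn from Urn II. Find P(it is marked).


P(transfer marked) = 2/10 = 1/5; P(transfer unmarked) = 4/5
If marked transferred: Urn II has 7 marked of 11, so P(marked|marked moved) = 7/11
If unmarked transferred: Urn II has 6 marked of 11, so P(marked|unmarked moved) = 6/11
By total probability: P(marked) = 1/5*7/11 + 4/5*6/11 = 31/55

31/55


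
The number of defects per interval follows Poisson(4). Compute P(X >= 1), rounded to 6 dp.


P(X>=1) = 1 - P(X<=0) = 1 - (e^(-4)*4^0/0!)
≈ 1 - 0.0183156389 = 0.9816843611
≈ 0.981684

0.981684


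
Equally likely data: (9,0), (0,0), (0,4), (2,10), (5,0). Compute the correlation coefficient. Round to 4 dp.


Cov(X,Y) = -4.9600, Var(X) = 11.7600, Var(Y) = 15.3600
rho = Cov/(sqrt(VarX)*sqrt(VarY)) = -0.3690

-0.3690


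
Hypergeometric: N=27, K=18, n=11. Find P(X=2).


P(X=2) = C(18,2)*C(9,9) / C(27,11)
= 153*1 / 13037895
= 153/13037895 = 1/85215

1/85215


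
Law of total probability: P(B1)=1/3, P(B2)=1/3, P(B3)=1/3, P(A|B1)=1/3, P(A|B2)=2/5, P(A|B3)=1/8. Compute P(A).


P(A) = P(A|B1)P(B1) + P(A|B2)P(B2) + P(A|B3)P(B3)
= 1/3*1/3 + 2/5*1/3 + 1/8*1/3
= 1/9 + 2/15 + 1/24 = 103/360

103/360


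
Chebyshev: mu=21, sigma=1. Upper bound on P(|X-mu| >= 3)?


k = 3/1 = 3
Chebyshev: P(|X-mu| >= k*sigma) <= 1/k^2 = 1/3^2 = 1/9

1/9


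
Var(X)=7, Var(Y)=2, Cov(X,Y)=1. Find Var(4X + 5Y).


Var(4X + 5Y) = 4^2*Var(X) + 5^2*Var(Y) + 2*4*5*Cov(X,Y)
= 16*7 + 25*2 + 40*1
= 112 + 50 + 40 = 202

202


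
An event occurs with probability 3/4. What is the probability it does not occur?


P(A') = 1 - P(A) = 1 - 3/4 = 1/4

1/4


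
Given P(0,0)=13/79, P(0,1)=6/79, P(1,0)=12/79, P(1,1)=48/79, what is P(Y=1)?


P(Y=1) = P(0,1)+P(1,1) = 6/79 + 48/79 = 54/79

54/79


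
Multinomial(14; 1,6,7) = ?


14! = 87178291200
Denominator: 1!=1 * 6!=720 * 7!=5040
Coefficient = 87178291200 / 3628800 = 24024

24024


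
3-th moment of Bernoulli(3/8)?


For Bernoulli: X in {0,1}
E[X^3] = 0^3*(1-3/8) + 1^3*3/8 = 3/8

3/8


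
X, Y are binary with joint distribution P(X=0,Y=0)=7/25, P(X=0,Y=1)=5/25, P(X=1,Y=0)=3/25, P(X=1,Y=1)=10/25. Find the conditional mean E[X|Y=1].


P(Y=1) = 15/25
E[X|Y=1] = (0*5 + 1*10)/15 = 10/15 = 2/3

2/3


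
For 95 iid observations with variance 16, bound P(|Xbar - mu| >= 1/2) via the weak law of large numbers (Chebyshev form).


Var(Xbar) = Var(X)/n = 16/95
Chebyshev: P(|Xbar-mu| >= 1/2) <= Var(Xbar)/(1/2)^2 = (16/95)/(1/4) = 64/95

64/95


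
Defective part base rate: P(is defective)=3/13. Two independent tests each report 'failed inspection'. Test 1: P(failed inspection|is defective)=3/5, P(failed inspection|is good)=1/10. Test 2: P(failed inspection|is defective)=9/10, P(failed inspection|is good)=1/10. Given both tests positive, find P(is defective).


After test 1: P(+) = 3/5*3/13 + 1/10*10/13 = 14/65
P(B|+) = (9/65)/(14/65) = 9/14
After test 2 (use post1 as new prior): P(+) = 9/10*9/14 + 1/10*5/14 = 43/70
P(B|+,+) = (81/140)/(43/70) = 81/86

81/86


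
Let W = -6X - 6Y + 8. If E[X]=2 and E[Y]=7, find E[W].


E[-6X - 6Y + 8] = -6*E[X] - 6*E[Y] + 8
= (-6)*(2) + (-6)*(7) + (8)
= -12 - 42 + 8 = -46

-46


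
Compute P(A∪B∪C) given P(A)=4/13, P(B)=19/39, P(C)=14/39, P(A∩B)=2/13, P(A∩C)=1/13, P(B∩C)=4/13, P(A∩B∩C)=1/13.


P(A∪B∪C) = P(A)+P(B)+P(C) - P(AB)-P(AC)-P(BC) + P(ABC)
= 4/13+19/39+14/39 - 2/13-1/13-4/13 + 1/13
= 9/13

9/13


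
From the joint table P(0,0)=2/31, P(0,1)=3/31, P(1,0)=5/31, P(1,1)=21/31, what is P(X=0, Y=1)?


Read from table: P(X=0, Y=1) = 3/31

3/31


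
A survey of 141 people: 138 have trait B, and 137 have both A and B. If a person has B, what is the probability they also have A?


P(A|B) = P(A∩B)/P(B) = (137/141)/(138/141) = 137/138

137/138


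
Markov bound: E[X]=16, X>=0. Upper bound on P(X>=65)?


Markov: P(X >= a) <= E[X]/a
P(X >= 65) <= 16/65

16/65


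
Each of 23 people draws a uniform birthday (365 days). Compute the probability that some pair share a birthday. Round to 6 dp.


P(all different) = prod((365-i)/365 for i=0..22) = 0.492703
P(at least one match) = 1 - 0.492703 = 0.507297

0.507297


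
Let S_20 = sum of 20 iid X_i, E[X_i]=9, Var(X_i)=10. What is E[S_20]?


E[S_n] = n*E[X_1] = 20*9 = 180

180


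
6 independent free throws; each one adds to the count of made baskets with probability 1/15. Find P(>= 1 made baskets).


P(at least one) = 1 - P(none)
P(none) = (1 - 1/15)^6 = (14/15)^6 = 7529536/11390625
P(at least one) = 1 - 7529536/11390625 = 3861089/11390625

3861089/11390625


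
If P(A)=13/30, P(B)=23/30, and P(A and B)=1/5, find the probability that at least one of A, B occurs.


P(A∪B) = P(A) + P(B) - P(A∩B)
= 13/30 + 23/30 - 1/5 = 1

1


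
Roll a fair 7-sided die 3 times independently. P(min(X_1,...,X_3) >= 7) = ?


P(min >= 7) = P(all X_i >= 7) = (P(X_1 >= 7))^3
= (1/7)^3 = 1/343

1/343


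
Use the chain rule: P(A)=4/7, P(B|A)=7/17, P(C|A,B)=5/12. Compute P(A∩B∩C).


P(A∩B∩C) = P(A) * P(B|A) * P(C|A∩B)
= 4/7 * 7/17 * 5/12
= 4/17 * 5/12 = 5/51

5/51


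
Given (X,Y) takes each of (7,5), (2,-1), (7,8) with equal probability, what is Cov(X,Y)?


E[X]=16/3, E[Y]=4, E[XY]=89/3
Cov(X,Y) = E[XY] - E[X]E[Y] = 89/3 - 16/3*4 = 25/3

25/3


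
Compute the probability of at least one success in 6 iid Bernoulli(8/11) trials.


P(at least one) = 1 - P(none)
P(none) = (1 - 8/11)^6 = (3/11)^6 = 729/1771561
P(at least one) = 1 - 729/1771561 = 1770832/1771561

1770832/1771561


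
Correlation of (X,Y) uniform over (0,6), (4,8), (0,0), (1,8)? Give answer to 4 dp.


Cov(X,Y) = 3.1250, Var(X) = 2.6875, Var(Y) = 10.7500
rho = Cov/(sqrt(VarX)*sqrt(VarY)) = 0.5814

0.5814


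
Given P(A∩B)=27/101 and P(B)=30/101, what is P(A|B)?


P(A|B) = P(A∩B)/P(B) = (27/101)/(30/101) = 27/30 = 9/10

9/10


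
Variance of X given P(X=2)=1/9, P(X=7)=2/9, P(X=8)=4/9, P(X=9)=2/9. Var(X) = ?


E[X] = 22/3, E[X^2] = 520/9
Var(X) = E[X^2] - (E[X])^2 = 520/9 - (22/3)^2 = 4

4


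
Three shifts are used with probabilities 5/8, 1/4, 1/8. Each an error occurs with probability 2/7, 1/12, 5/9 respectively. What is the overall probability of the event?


P(A) = P(A|B1)P(B1) + P(A|B2)P(B2) + P(A|B3)P(B3)
= 2/7*5/8 + 1/12*1/4 + 5/9*1/8
= 5/28 + 1/48 + 5/72 = 271/1008

271/1008


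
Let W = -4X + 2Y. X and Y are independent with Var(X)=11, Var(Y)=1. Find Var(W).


Independence => Cov(X,Y)=0
Var(-4X + 2Y) = (-4)^2*Var(X) + 2^2*Var(Y)
= 16*11 + 4*1 = 180

180


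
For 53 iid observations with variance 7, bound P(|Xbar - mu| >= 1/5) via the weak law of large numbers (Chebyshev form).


Var(Xbar) = Var(X)/n = 7/53
Chebyshev: P(|Xbar-mu| >= 1/5) <= Var(Xbar)/(1/5)^2 = (7/53)/(1/25) = 175/53
Bound exceeds 1, so trivial bound: 1

1


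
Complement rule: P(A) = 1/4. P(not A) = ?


P(A') = 1 - P(A) = 1 - 1/4 = 3/4

3/4


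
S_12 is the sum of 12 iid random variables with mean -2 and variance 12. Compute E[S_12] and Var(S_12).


E[S_n] = n*mu = 12*-2 = -24
Var(S_n) = n*sigma^2 = 12*12 = 144

E[S_12]=-24, Var(S_12)=144


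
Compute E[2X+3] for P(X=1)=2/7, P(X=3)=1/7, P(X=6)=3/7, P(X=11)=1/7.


E[2X+3] = sum(g(x)*P(x))
= 5*2/7 + 9*1/7 + 15*3/7 + 25*1/7
= 89/7

89/7


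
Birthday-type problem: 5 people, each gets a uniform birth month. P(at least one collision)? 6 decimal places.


P(all different) = prod((12-i)/12 for i=0..4) = 0.381944
P(at least one match) = 1 - 0.381944 = 0.618056

0.618056


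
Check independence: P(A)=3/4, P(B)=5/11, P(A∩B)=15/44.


P(A)*P(B) = 3/4*5/11 = 15/44
P(A∩B) = 15/44, which equals P(A)P(B), so independent

Yes, A and B are independent


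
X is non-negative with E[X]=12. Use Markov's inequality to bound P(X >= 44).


Markov: P(X >= a) <= E[X]/a
P(X >= 44) <= 12/44 = 3/11

3/11


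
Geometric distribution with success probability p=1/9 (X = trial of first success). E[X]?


For geometric (trials until first success), E[X] = 1/p = 1/(1/9) = 9

9


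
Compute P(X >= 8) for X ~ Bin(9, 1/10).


P(X>=8) = P(X=8) + P(X=9)
= 81/1000000000 + 1/1000000000
= 41/500000000

41/500000000


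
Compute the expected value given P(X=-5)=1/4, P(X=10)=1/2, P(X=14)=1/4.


E[X] = sum(x * P(x))
= -5*1/4 + 10*1/2 + 14*1/4
= 29/4

29/4


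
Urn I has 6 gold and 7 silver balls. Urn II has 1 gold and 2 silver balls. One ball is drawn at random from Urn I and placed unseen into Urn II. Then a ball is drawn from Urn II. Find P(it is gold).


P(transfer gold) = 6/13; P(transfer silver) = 7/13
If gold transferred: Urn II has 2 gold of 4, so P(gold|gold moved) = 1/2
If silver transferred: Urn II has 1 gold of 4, so P(gold|silver moved) = 1/4
By total probability: P(gold) = 6/13*1/2 + 7/13*1/4 = 19/52

19/52


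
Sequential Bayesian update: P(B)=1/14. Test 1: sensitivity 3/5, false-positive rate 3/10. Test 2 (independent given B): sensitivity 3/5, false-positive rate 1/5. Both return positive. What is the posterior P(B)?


After test 1: P(+) = 3/5*1/14 + 3/10*13/14 = 9/28
P(B|+) = (3/70)/(9/28) = 2/15
After test 2 (use post1 as new prior): P(+) = 3/5*2/15 + 1/5*13/15 = 19/75
P(B|+,+) = (2/25)/(19/75) = 6/19

6/19


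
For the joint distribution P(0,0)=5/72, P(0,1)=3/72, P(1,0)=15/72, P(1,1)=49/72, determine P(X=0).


P(X=0) = P(0,0)+P(0,1) = 5/72 + 3/72 = 8/72 = 1/9

1/9


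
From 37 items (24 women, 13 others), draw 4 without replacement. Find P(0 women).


P(X=0) = C(24,0)*C(13,4) / C(37,4)
= 1*715 / 66045
= 715/66045 = 143/13209

143/13209


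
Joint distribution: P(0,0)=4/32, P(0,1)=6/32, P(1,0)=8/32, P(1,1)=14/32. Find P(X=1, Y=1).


Read from table: P(X=1, Y=1) = 14/32 = 7/16

7/16


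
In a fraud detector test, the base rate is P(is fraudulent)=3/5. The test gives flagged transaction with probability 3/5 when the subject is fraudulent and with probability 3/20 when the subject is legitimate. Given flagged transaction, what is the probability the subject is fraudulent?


P(A) = P(A|B)P(B) + P(A|B')P(B') = 3/5*3/5 + 3/20*2/5 = 21/50
P(B|A) = P(A|B)P(B)/P(A) = (9/25)/(21/50) = 6/7

6/7


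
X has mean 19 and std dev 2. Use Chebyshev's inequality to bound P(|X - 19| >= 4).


k = 4/2 = 2
Chebyshev: P(|X-mu| >= k*sigma) <= 1/k^2 = 1/2^2 = 1/4

1/4


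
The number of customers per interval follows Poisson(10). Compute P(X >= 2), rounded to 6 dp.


P(X>=2) = 1 - P(X<=1) = 1 - (e^(-10)*10^0/0! + e^(-10)*10^1/1!)
≈ 1 - (0.0000453999 + 0.0004539993)
= 1 - 0.0004993992 = 0.9995006008
≈ 0.999501

0.999501


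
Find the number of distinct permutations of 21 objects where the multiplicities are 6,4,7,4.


21! = 51090942171709440000
Denominator: 6!=720 * 4!=24 * 7!=5040 * 4!=24
Coefficient = 51090942171709440000 / 2090188800 = 24443218800

24443218800


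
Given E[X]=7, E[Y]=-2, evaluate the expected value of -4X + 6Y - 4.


E[-4X + 6Y - 4] = -4*E[X] + 6*E[Y] - 4
= (-4)*(7) + (6)*(-2) + (-4)
= -28 - 12 - 4 = -44

-44


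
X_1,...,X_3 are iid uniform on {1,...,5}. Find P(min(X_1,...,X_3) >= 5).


P(min >= 5) = P(all X_i >= 5) = (P(X_1 >= 5))^3
= (1/5)^3 = 1/125

1/125


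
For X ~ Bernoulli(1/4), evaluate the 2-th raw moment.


For Bernoulli: X in {0,1}
E[X^2] = 0^2*(1-1/4) + 1^2*1/4 = 1/4

1/4


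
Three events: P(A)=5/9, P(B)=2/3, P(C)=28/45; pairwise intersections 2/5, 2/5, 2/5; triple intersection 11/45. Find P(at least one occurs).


P(A∪B∪C) = P(A)+P(B)+P(C) - P(AB)-P(AC)-P(BC) + P(ABC)
= 5/9+2/3+28/45 - 2/5-2/5-2/5 + 11/45
= 8/9

8/9


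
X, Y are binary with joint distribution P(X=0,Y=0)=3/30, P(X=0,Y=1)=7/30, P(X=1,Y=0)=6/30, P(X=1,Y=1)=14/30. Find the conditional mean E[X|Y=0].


P(Y=0) = 9/30
E[X|Y=0] = (0*3 + 1*6)/9 = 6/9 = 2/3

2/3


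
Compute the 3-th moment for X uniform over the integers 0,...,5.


E[X^3] = (1/6) * sum(x^3 for x=0..5)
= 225/6 = 75/2

75/2


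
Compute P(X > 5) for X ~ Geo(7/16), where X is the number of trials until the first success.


P(X > 5) = P(first 5 trials all fail) = (1-p)^5 = (9/16)^5 = 59049/1048576

59049/1048576


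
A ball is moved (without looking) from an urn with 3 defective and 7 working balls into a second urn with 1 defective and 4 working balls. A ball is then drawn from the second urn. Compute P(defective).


P(transfer defective) = 3/10; P(transfer working) = 7/10
If defective transferred: Urn II has 2 defective of 6, so P(defective|defective moved) = 1/3
If working transferred: Urn II has 1 defective of 6, so P(defective|working moved) = 1/6
By total probability: P(defective) = 3/10*1/3 + 7/10*1/6 = 13/60

13/60


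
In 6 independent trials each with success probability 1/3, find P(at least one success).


P(at least one) = 1 - P(none)
P(none) = (1 - 1/3)^6 = (2/3)^6 = 64/729
P(at least one) = 1 - 64/729 = 665/729

665/729


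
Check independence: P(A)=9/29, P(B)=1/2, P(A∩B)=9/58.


P(A)*P(B) = 9/29*1/2 = 9/58
P(A∩B) = 9/58, which equals P(A)P(B), so independent

Yes, A and B are independent


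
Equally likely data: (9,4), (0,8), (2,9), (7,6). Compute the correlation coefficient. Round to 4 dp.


Cov(X,Y) = -6.3750, Var(X) = 13.2500, Var(Y) = 3.6875
rho = Cov/(sqrt(VarX)*sqrt(VarY)) = -0.9120

-0.9120


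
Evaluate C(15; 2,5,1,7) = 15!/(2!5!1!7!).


15! = 1307674368000
Denominator: 2!=2 * 5!=120 * 1!=1 * 7!=5040
Coefficient = 1307674368000 / 1209600 = 1081080

1081080


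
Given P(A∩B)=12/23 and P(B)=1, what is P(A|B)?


P(A|B) = P(A∩B)/P(B) = (12/23)/(23/23) = 12/23

12/23


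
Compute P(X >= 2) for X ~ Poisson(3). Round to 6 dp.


P(X>=2) = 1 - P(X<=1) = 1 - (e^(-3)*3^0/0! + e^(-3)*3^1/1!)
≈ 1 - (0.0497870684 + 0.1493612051)
= 1 - 0.1991482735 = 0.8008517265
≈ 0.800852

0.800852


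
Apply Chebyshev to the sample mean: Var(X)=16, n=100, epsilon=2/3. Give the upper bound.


Var(Xbar) = Var(X)/n = 16/100
Chebyshev: P(|Xbar-mu| >= 2/3) <= Var(Xbar)/(2/3)^2 = (4/25)/(4/9) = 9/25

9/25


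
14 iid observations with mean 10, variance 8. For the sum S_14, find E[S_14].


E[S_n] = n*E[X_1] = 14*10 = 140

140


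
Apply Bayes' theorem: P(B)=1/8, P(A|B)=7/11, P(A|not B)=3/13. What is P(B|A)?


P(A) = P(A|B)P(B) + P(A|B')P(B') = 7/11*1/8 + 3/13*7/8 = 161/572
P(B|A) = P(A|B)P(B)/P(A) = (7/88)/(161/572) = 13/46

13/46


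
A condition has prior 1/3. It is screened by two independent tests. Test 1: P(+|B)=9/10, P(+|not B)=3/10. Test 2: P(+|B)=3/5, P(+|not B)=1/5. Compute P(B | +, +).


After test 1: P(+) = 9/10*1/3 + 3/10*2/3 = 1/2
P(B|+) = (3/10)/(1/2) = 3/5
After test 2 (use post1 as new prior): P(+) = 3/5*3/5 + 1/5*2/5 = 11/25
P(B|+,+) = (9/25)/(11/25) = 9/11

9/11


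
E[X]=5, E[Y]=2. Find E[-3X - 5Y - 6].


E[-3X - 5Y - 6] = -3*E[X] - 5*E[Y] - 6
= (-3)*(5) + (-5)*(2) + (-6)
= -15 - 10 - 6 = -31

-31


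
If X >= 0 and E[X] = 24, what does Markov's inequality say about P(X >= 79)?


Markov: P(X >= a) <= E[X]/a
P(X >= 79) <= 24/79

24/79


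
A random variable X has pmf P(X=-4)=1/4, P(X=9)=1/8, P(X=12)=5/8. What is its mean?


E[X] = sum(x * P(x))
= -4*1/4 + 9*1/8 + 12*5/8
= 61/8

61/8


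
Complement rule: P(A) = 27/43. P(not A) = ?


P(A') = 1 - P(A) = 1 - 27/43 = 16/43

16/43


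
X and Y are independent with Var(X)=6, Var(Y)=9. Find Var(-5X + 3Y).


Independence => Cov(X,Y)=0
Var(-5X + 3Y) = (-5)^2*Var(X) + 3^2*Var(Y)
= 25*6 + 9*9 = 231

231


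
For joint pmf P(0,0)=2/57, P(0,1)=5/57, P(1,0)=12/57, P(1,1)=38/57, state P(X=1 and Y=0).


Read from table: P(X=1, Y=0) = 12/57 = 4/19

4/19


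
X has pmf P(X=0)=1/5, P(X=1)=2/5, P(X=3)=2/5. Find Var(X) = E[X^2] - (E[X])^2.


E[X] = 8/5, E[X^2] = 4
Var(X) = E[X^2] - (E[X])^2 = 4 - (8/5)^2 = 36/25

36/25


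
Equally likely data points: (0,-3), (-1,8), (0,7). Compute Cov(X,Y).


E[X]=-1/3, E[Y]=4, E[XY]=-8/3
Cov(X,Y) = E[XY] - E[X]E[Y] = -8/3 + 1/3*4 = -4/3

-4/3


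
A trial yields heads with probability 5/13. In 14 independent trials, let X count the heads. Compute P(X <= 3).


P(X<=3) = P(X=0) + P(X=1) + P(X=2) + P(X=3)
= 4398046511104/3937376385699289 + 38482906972160/3937376385699289 + 12025908428800/302875106592253 + 30064771072000/302875106592253
= 45389214384128/302875106592253

45389214384128/302875106592253


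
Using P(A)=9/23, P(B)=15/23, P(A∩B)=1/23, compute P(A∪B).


P(A∪B) = P(A) + P(B) - P(A∩B)
= 9/23 + 15/23 - 1/23 = 1

1


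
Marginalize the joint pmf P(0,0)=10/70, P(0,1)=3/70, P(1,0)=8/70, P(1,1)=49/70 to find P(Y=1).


P(Y=1) = P(0,1)+P(1,1) = 3/70 + 49/70 = 52/70 = 26/35

26/35


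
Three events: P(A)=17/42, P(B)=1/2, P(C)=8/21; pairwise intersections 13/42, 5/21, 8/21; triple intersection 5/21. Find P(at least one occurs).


P(A∪B∪C) = P(A)+P(B)+P(C) - P(AB)-P(AC)-P(BC) + P(ABC)
= 17/42+1/2+8/21 - 13/42-5/21-8/21 + 5/21
= 25/42

25/42


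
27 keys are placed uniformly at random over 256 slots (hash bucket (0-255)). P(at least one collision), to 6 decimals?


P(all different) = prod((256-i)/256 for i=0..26) = 0.241469
P(at least one match) = 1 - 0.241469 = 0.758531

0.758531


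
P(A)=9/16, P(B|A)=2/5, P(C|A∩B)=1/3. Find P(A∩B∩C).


P(A∩B∩C) = P(A) * P(B|A) * P(C|A∩B)
= 9/16 * 2/5 * 1/3
= 9/40 * 1/3 = 3/40

3/40


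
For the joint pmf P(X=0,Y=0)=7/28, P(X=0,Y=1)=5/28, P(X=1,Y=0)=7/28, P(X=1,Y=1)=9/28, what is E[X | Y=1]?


P(Y=1) = 14/28
E[X|Y=1] = (0*5 + 1*9)/14 = 9/14

9/14


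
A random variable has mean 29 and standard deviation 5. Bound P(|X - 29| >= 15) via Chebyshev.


k = 15/5 = 3
Chebyshev: P(|X-mu| >= k*sigma) <= 1/k^2 = 1/3^2 = 1/9

1/9
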